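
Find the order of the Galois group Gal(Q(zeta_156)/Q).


|Gal(Q(zeta_156)/Q)| = phi(156)
= 48

48


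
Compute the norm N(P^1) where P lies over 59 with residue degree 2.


N(P^a) = p^(a*f)
= 59^(1*2)
= 59^2
= 3481

3481


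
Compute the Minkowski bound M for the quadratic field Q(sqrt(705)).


d = 705, d mod 4 = 1, so disc(K) = d = 705; |disc(K)| = 705
Real quadratic field, so n = 2, s = r2 = 0, r1 = 2
M = (n!/n^n) * (4/pi)^s * sqrt(|disc(K)|) = (2!/2^2) * (4/pi)^0 * sqrt(705)
= 0.5 * 1.000000 * 26.551836
= 13.2759

13.2759


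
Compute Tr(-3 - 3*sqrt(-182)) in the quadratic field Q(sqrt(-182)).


Tr(a + b*sqrt(d)) = (a + b*sqrt(d)) + (a - b*sqrt(d)) = 2a
= 2 * (-3)
= -6

-6


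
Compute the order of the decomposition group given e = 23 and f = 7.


|D_P| = e * f
= 23 * 7
= 161

161


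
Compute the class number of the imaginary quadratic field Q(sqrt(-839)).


K = Q(sqrt(-839)). d mod 4 = 1, so D = disc(K) = d = -839
h(K) equals the number of primitive reduced positive-definite forms (a, b, c) = a*x^2 + b*x*y + c*y^2 with b^2 - 4ac = D,
where reduced means |b| <= a <= c, with b >= 0 whenever |b| = a or a = c, and primitive means gcd(a, b, c) = 1.
Reduced forces 3a^2 <= |D| = 839, so 1 <= a <= 16; b must have the parity of D, and c = (b^2 - D)/(4a) must be an integer >= a.
Enumerate a = 1..16, b in [-a, a]:
  a=1: (1, 1, 210)  [1]
  a=2: (2, -1, 105), (2, 1, 105)  [2]
  a=3: (3, -1, 70), (3, 1, 70)  [2]
  a=4: (4, -3, 53), (4, 3, 53)  [2]
  a=5: (5, -1, 42), (5, 1, 42)  [2]
  a=6: (6, -5, 36), (6, -1, 35), (6, 1, 35), (6, 5, 36)  [4]
  a=7: (7, -1, 30), (7, 1, 30)  [2]
  a=8: (8, -5, 27), (8, 5, 27)  [2]
  a=9: (9, -5, 24), (9, 5, 24)  [2]
  a=10: (10, -9, 23), (10, -1, 21), (10, 1, 21), (10, 9, 23)  [4]
  a=11: none
  a=12: (12, -11, 20), (12, -5, 18), (12, 5, 18), (12, 11, 20)  [4]
  a=13: none
  a=14: (14, -13, 18), (14, -1, 15), (14, 1, 15), (14, 13, 18)  [4]
  a=15: (15, -11, 16), (15, 11, 16)  [2]
  a=16: none
Total reduced forms: 1 + 2 + 2 + 2 + 2 + 4 + 2 + 2 + 2 + 4 + 4 + 4 + 2 = 33
h = 33

33


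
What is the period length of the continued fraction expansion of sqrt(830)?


Run the CF algorithm for sqrt(830).
a_0 = floor(sqrt(830)) = 28; set m_0=0, q_0=1.
Recurrence: m' = q*a - m,  q' = (d - m'^2)/q,  a' = floor((a_0 + m')/q').
  step 1: m=28, q=46, a=1
  step 2: m=18, q=11, a=4
  step 3: m=26, q=14, a=3
  step 4: m=16, q=41, a=1
  step 5: m=25, q=5, a=10
  step 6: m=25, q=41, a=1
  step 7: m=16, q=14, a=3
  step 8: m=26, q=11, a=4
  step 9: m=18, q=46, a=1
  step 10: m=28, q=1, a=56
a_10 = 2*a_0 = 56, so the period closes here.
sqrt(830) = [28; 1, 4, 3, 1, 10, 1, 3, 4, 1, 56]
Period length = 10

10


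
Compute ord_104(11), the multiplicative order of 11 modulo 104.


We want ord_104(11), the smallest k >= 1 with 11^k = 1 mod 104.
n = 104 = 2^3 * 13, phi(104) = 48; the order divides phi(n).
Divisors of 48: 1, 2, 3, 4, 6, 8, 12, 16, 24, 48
Repeated squaring mod 104: 11^1 = 11, 11^2 = 17, 11^4 = 81, 11^8 = 9, 11^16 = 81, 11^32 = 9
Test divisors in increasing order:
  k=1: 11^1 = 11 mod 104
  k=2: 11^2 = 17 mod 104
  k=3: 11^3 = 17 * 11 = 83 mod 104
  k=4: 11^4 = 81 mod 104
  k=6: 11^6 = 81 * 17 = 25 mod 104
  k=8: 11^8 = 9 mod 104
  k=12: 11^12 = 9 * 81 = 1 mod 104  <- first divisor giving 1
Order = 12

12


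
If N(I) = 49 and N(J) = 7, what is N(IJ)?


N(IJ) = N(I) * N(J)
= 49 * 7
= 343

343


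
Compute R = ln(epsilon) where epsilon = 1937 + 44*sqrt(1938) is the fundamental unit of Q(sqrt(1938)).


epsilon = 1937 + 44*sqrt(1938)
= 3873.9997
R = ln(3873.9997)
= 8.2620

8.2620


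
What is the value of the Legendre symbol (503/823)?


p = 823 is prime, so compute (503/823) with the reciprocity algorithm (Jacobi-symbol steps: pull out 2s via (2/n), flip via reciprocity, reduce):
  reciprocity: (503/823) -> -(823/503)
  reduce: (320/503)
  pull out 2: (2/503) = +1  (since 503 mod 8 = 7)
  pull out 2: (2/503) = +1  (since 503 mod 8 = 7)
  pull out 2: (2/503) = +1  (since 503 mod 8 = 7)
  pull out 2: (2/503) = +1  (since 503 mod 8 = 7)
  pull out 2: (2/503) = +1  (since 503 mod 8 = 7)
  pull out 2: (2/503) = +1  (since 503 mod 8 = 7)
  reciprocity: (5/503) -> +(503/5)
  reduce: (3/5)
  reciprocity: (3/5) -> +(5/3)
  reduce: (2/3)
  pull out 2: (2/3) = -1  (since 3 mod 8 = 3)
  (1/3) = 1
Product of signs = 1
(503/823) = 1

1


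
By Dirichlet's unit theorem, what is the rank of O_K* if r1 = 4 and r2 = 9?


By Dirichlet's unit theorem:
rank = r1 + r2 - 1
= 4 + 9 - 1
= 12

12


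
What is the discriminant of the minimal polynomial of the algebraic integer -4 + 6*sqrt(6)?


The element -4 + 6*sqrt(6) has minimal polynomial:
x^2 + 8*x - 200
Discriminant = (8)^2 - 4*(-200)
= 64 + 800
= 864

864


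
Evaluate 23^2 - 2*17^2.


x^2 - d*y^2
= 23^2 - 2*17^2
= 529 - 578
= -49

-49


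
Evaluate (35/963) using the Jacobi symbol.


Compute (35/963) via quadratic reciprocity:
  reciprocity: (35/963) -> -(963/35)
  reduce: (18/35)
  pull out 2: (2/35) = -1  (since 35 mod 8 = 3)
  reciprocity: (9/35) -> +(35/9)
  reduce: (8/9)
  pull out 2: (2/9) = +1  (since 9 mod 8 = 1)
  pull out 2: (2/9) = +1  (since 9 mod 8 = 1)
  pull out 2: (2/9) = +1  (since 9 mod 8 = 1)
  (1/9) = 1
Product of signs = 1

1


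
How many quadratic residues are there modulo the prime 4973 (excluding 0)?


For prime p, the number of non-zero quadratic residues is (p-1)/2.
= (4973-1)/2
= 2486

2486


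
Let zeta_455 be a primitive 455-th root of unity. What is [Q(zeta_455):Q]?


The degree equals Euler's totient phi(455).
455 = 5 * 7 * 13
phi(455) = 288

288


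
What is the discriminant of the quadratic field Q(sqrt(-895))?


For K = Q(sqrt(d)) with d squarefree: disc(K) = d if d = 1 mod 4, and disc(K) = 4d if d = 2 or 3 mod 4.
Here d = -895, and d mod 4 = 1.
d = 1 mod 4 (O_K = Z[(1+sqrt(d))/2]), so disc(K) = d = -895

-895


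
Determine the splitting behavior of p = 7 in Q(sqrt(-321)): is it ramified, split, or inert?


K = Q(sqrt(-321)). Since d mod 4 = 3, disc(K) = -1284.
Check p | disc: -1284 mod 7 = 4.
p does not divide disc. Compute Legendre symbol (d/p):
1^((7-1)/2) mod 7 = 1
(d/p) = 1, so p splits: (p) = P*P' with e=1, f=1, g=2.
Therefore p is split.

split


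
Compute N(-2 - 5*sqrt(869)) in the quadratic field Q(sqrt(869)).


N(a + b*sqrt(d)) = a^2 - d*b^2
= (-2)^2 - (869)*(-5)^2
= 4 - 21725
= -21721

-21721


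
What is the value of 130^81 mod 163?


p = 163 is prime and the exponent is (p-1)/2 = 81, so by Euler's criterion 130^81 = (130/163) = +1 or -1 mod 163.
Compute by square-and-multiply:
  81 = 64 + 16 + 1 (binary 1010001)
  Repeated squaring mod 163: 130^1 = 130, 130^2 = 111, 130^4 = 96, 130^8 = 88, 130^16 = 83, 130^32 = 43, 130^64 = 56
  130^81 = 130^64 * 130^16 * 130^1 = 56 * 83 * 130 mod 163
    56 * 83 = 4648 = 84 mod 163
    84 * 130 = 10920 = 162 mod 163
  130^81 = 162 mod 163
Result 162 = p - 1 = -1 mod 163: 130 is a quadratic non-residue mod 163. As a residue in [0, p-1] the value is 162.
130^81 mod 163 = 162

162


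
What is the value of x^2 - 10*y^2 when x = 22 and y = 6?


x^2 - d*y^2
= 22^2 - 10*6^2
= 484 - 360
= 124

124


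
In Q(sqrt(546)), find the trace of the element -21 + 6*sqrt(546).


Tr(a + b*sqrt(d)) = (a + b*sqrt(d)) + (a - b*sqrt(d)) = 2a
= 2 * (-21)
= -42

-42


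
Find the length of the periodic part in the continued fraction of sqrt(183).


Run the CF algorithm for sqrt(183).
a_0 = floor(sqrt(183)) = 13; set m_0=0, q_0=1.
Recurrence: m' = q*a - m,  q' = (d - m'^2)/q,  a' = floor((a_0 + m')/q').
  step 1: m=13, q=14, a=1
  step 2: m=1, q=13, a=1
  step 3: m=12, q=3, a=8
  step 4: m=12, q=13, a=1
  step 5: m=1, q=14, a=1
  step 6: m=13, q=1, a=26
a_6 = 2*a_0 = 26, so the period closes here.
sqrt(183) = [13; 1, 1, 8, 1, 1, 26]
Period length = 6

6


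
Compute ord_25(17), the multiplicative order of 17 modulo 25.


We want ord_25(17), the smallest k >= 1 with 17^k = 1 mod 25.
n = 25 = 5^2, phi(25) = 20; the order divides phi(n).
Divisors of 20: 1, 2, 4, 5, 10, 20
Repeated squaring mod 25: 17^1 = 17, 17^2 = 14, 17^4 = 21, 17^8 = 16, 17^16 = 6
Test divisors in increasing order:
  k=1: 17^1 = 17 mod 25
  k=2: 17^2 = 14 mod 25
  k=4: 17^4 = 21 mod 25
  k=5: 17^5 = 21 * 17 = 7 mod 25
  k=10: 17^10 = 16 * 14 = 24 mod 25
  k=20: 17^20 = 6 * 21 = 1 mod 25  <- first divisor giving 1
Order = 20

20


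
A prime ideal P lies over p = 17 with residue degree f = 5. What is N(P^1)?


N(P^a) = p^(a*f)
= 17^(1*5)
= 17^5
= 1419857

1419857


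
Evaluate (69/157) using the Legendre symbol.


p = 157 is prime, so compute (69/157) with the reciprocity algorithm (Jacobi-symbol steps: pull out 2s via (2/n), flip via reciprocity, reduce):
  reciprocity: (69/157) -> +(157/69)
  reduce: (19/69)
  reciprocity: (19/69) -> +(69/19)
  reduce: (12/19)
  pull out 2: (2/19) = -1  (since 19 mod 8 = 3)
  pull out 2: (2/19) = -1  (since 19 mod 8 = 3)
  reciprocity: (3/19) -> -(19/3)
  reduce: (1/3)
  (1/3) = 1
Product of signs = -1
(69/157) = -1

-1


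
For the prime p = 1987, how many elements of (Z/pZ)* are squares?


For prime p, the number of non-zero quadratic residues is (p-1)/2.
= (1987-1)/2
= 993

993


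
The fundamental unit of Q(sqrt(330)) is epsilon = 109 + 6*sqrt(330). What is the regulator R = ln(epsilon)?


epsilon = 109 + 6*sqrt(330)
= 217.9954
R = ln(217.9954)
= 5.3845

5.3845


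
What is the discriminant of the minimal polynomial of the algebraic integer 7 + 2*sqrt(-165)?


The element 7 + 2*sqrt(-165) has minimal polynomial:
x^2 - 14*x + 709
Discriminant = (-14)^2 - 4*(709)
= 196 - 2836
= -2640

-2640


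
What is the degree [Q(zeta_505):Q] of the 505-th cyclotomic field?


The degree equals Euler's totient phi(505).
505 = 5 * 101
phi(505) = 400

400


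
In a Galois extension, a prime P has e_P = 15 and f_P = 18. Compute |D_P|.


|D_P| = e * f
= 15 * 18
= 270

270


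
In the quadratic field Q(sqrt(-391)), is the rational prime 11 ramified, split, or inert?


K = Q(sqrt(-391)). Since d mod 4 = 1, disc(K) = -391.
Check p | disc: -391 mod 11 = 5.
p does not divide disc. Compute Legendre symbol (d/p):
5^((11-1)/2) mod 11 = 1
(d/p) = 1, so p splits: (p) = P*P' with e=1, f=1, g=2.
Therefore p is split.

split


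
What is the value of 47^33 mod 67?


p = 67 is prime and the exponent is (p-1)/2 = 33, so by Euler's criterion 47^33 = (47/67) = +1 or -1 mod 67.
Compute by square-and-multiply:
  33 = 32 + 1 (binary 100001)
  Repeated squaring mod 67: 47^1 = 47, 47^2 = 65, 47^4 = 4, 47^8 = 16, 47^16 = 55, 47^32 = 10
  47^33 = 47^32 * 47^1 = 10 * 47 mod 67
    10 * 47 = 470 = 1 mod 67
  47^33 = 1 mod 67
Result 1: 47 is a quadratic residue mod 67.
47^33 mod 67 = 1

1


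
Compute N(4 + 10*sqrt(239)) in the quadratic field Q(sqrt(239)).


N(a + b*sqrt(d)) = a^2 - d*b^2
= (4)^2 - (239)*(10)^2
= 16 - 23900
= -23884

-23884


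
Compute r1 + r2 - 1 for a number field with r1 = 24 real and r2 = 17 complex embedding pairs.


By Dirichlet's unit theorem:
rank = r1 + r2 - 1
= 24 + 17 - 1
= 40

40


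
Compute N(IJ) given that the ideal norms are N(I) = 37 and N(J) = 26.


N(IJ) = N(I) * N(J)
= 37 * 26
= 962

962


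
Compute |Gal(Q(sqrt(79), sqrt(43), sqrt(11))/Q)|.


The 3 square roots of distinct primes are multiplicatively independent over Q,
so [K:Q] = 2^3 and Gal(K/Q) is isomorphic to (Z/2Z)^3.
|Gal| = 2^3 = 8

8


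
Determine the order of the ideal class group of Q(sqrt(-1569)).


K = Q(sqrt(-1569)). d mod 4 = 3, so D = disc(K) = 4d = -6276
h(K) equals the number of primitive reduced positive-definite forms (a, b, c) = a*x^2 + b*x*y + c*y^2 with b^2 - 4ac = D,
where reduced means |b| <= a <= c, with b >= 0 whenever |b| = a or a = c, and primitive means gcd(a, b, c) = 1.
Reduced forces 3a^2 <= |D| = 6276, so 1 <= a <= 45; b must have the parity of D, and c = (b^2 - D)/(4a) must be an integer >= a.
Enumerate a = 1..45, b in [-a, a]:
  a=1: (1, 0, 1569)  [1]
  a=2: (2, 2, 785)  [1]
  a=3: (3, 0, 523)  [1]
  a=4: none
  a=5: (5, -2, 314), (5, 2, 314)  [2]
  a=6: (6, 6, 263)  [1]
  a=7..9: none
  a=10: (10, -2, 157), (10, 2, 157)  [2]
  a=11: (11, -4, 143), (11, 4, 143)  [2]
  a=12: none
  a=13: (13, -4, 121), (13, 4, 121)  [2]
  a=14: none
  a=15: (15, -12, 107), (15, 12, 107)  [2]
  a=16..21: none
  a=22: (22, -18, 75), (22, 18, 75)  [2]
  a=23: (23, -16, 71), (23, 16, 71)  [2]
  a=24: none
  a=25: (25, -18, 66), (25, 18, 66)  [2]
  a=26: (26, -22, 65), (26, 22, 65)  [2]
  a=27..29: none
  a=30: (30, -18, 55), (30, 18, 55)  [2]
  a=31..32: none
  a=33: (33, -18, 50), (33, 18, 50)  [2]
  a=34..38: none
  a=39: (39, -30, 46), (39, 30, 46)  [2]
  a=40..45: none
Total reduced forms: 1 + 1 + 1 + 2 + 1 + 2 + 2 + 2 + 2 + 2 + 2 + 2 + 2 + 2 + 2 + 2 = 28
h = 28

28


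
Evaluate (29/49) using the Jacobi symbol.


Compute (29/49) via quadratic reciprocity:
  reciprocity: (29/49) -> +(49/29)
  reduce: (20/29)
  pull out 2: (2/29) = -1  (since 29 mod 8 = 5)
  pull out 2: (2/29) = -1  (since 29 mod 8 = 5)
  reciprocity: (5/29) -> +(29/5)
  reduce: (4/5)
  pull out 2: (2/5) = -1  (since 5 mod 8 = 5)
  pull out 2: (2/5) = -1  (since 5 mod 8 = 5)
  (1/5) = 1
Product of signs = 1

1


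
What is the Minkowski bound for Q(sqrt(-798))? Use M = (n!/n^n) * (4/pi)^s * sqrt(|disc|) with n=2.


d = -798, d mod 4 = 2, so disc(K) = 4d = -3192; |disc(K)| = 3192
Imaginary quadratic field, so n = 2, s = r2 = 1, r1 = 0
M = (n!/n^n) * (4/pi)^s * sqrt(|disc(K)|) = (2!/2^2) * (4/pi)^1 * sqrt(3192)
= 0.5 * 1.273240 * 56.497788
= 35.9676

35.9676


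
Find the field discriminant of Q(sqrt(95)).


For K = Q(sqrt(d)) with d squarefree: disc(K) = d if d = 1 mod 4, and disc(K) = 4d if d = 2 or 3 mod 4.
Here d = 95, and d mod 4 = 3.
d = 3 mod 4, not 1 (O_K = Z[sqrt(d)]), so disc(K) = 4d = 4 * (95) = 380

380


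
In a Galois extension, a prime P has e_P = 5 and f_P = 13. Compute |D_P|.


|D_P| = e * f
= 5 * 13
= 65

65


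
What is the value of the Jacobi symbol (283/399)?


Compute (283/399) via quadratic reciprocity:
  reciprocity: (283/399) -> -(399/283)
  reduce: (116/283)
  pull out 2: (2/283) = -1  (since 283 mod 8 = 3)
  pull out 2: (2/283) = -1  (since 283 mod 8 = 3)
  reciprocity: (29/283) -> +(283/29)
  reduce: (22/29)
  pull out 2: (2/29) = -1  (since 29 mod 8 = 5)
  reciprocity: (11/29) -> +(29/11)
  reduce: (7/11)
  reciprocity: (7/11) -> -(11/7)
  reduce: (4/7)
  pull out 2: (2/7) = +1  (since 7 mod 8 = 7)
  pull out 2: (2/7) = +1  (since 7 mod 8 = 7)
  (1/7) = 1
Product of signs = -1

-1


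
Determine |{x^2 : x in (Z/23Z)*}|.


For prime p, the number of non-zero quadratic residues is (p-1)/2.
= (23-1)/2
= 11

11


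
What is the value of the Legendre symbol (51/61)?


p = 61 is prime, so compute (51/61) with the reciprocity algorithm (Jacobi-symbol steps: pull out 2s via (2/n), flip via reciprocity, reduce):
  reciprocity: (51/61) -> +(61/51)
  reduce: (10/51)
  pull out 2: (2/51) = -1  (since 51 mod 8 = 3)
  reciprocity: (5/51) -> +(51/5)
  reduce: (1/5)
  (1/5) = 1
Product of signs = -1
(51/61) = -1

-1


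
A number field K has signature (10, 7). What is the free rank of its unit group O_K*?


By Dirichlet's unit theorem:
rank = r1 + r2 - 1
= 10 + 7 - 1
= 16

16


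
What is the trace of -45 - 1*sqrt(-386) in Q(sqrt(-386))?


Tr(a + b*sqrt(d)) = (a + b*sqrt(d)) + (a - b*sqrt(d)) = 2a
= 2 * (-45)
= -90

-90


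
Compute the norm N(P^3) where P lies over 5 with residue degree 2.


N(P^a) = p^(a*f)
= 5^(3*2)
= 5^6
= 15625

15625


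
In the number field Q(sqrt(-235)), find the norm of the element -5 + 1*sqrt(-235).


N(a + b*sqrt(d)) = a^2 - d*b^2
= (-5)^2 - (-235)*(1)^2
= 25 + 235
= 260

260


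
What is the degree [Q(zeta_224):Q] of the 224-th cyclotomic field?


The degree equals Euler's totient phi(224).
224 = 2^5 * 7
phi(224) = 96

96


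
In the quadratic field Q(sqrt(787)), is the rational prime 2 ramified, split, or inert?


K = Q(sqrt(787)). Since d mod 4 = 3, disc(K) = 3148.
Check p | disc: 3148 mod 2 = 0.
p divides disc, so p ramifies: (p) = P^2 with e=2, f=1, g=1.
Therefore p is ramified.

ramified


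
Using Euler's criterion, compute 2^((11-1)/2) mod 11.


p = 11 is prime and the exponent is (p-1)/2 = 5, so by Euler's criterion 2^5 = (2/11) = +1 or -1 mod 11.
Compute by square-and-multiply:
  5 = 4 + 1 (binary 101)
  Repeated squaring mod 11: 2^1 = 2, 2^2 = 4, 2^4 = 5
  2^5 = 2^4 * 2^1 = 5 * 2 mod 11
    5 * 2 = 10 = 10 mod 11
  2^5 = 10 mod 11
Result 10 = p - 1 = -1 mod 11: 2 is a quadratic non-residue mod 11. As a residue in [0, p-1] the value is 10.
2^5 mod 11 = 10

10


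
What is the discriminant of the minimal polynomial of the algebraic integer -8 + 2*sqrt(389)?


The element -8 + 2*sqrt(389) has minimal polynomial:
x^2 + 16*x - 1492
Discriminant = (16)^2 - 4*(-1492)
= 256 + 5968
= 6224

6224


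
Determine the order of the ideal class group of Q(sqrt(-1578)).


K = Q(sqrt(-1578)). d mod 4 = 2, so D = disc(K) = 4d = -6312
h(K) equals the number of primitive reduced positive-definite forms (a, b, c) = a*x^2 + b*x*y + c*y^2 with b^2 - 4ac = D,
where reduced means |b| <= a <= c, with b >= 0 whenever |b| = a or a = c, and primitive means gcd(a, b, c) = 1.
Reduced forces 3a^2 <= |D| = 6312, so 1 <= a <= 45; b must have the parity of D, and c = (b^2 - D)/(4a) must be an integer >= a.
Enumerate a = 1..45, b in [-a, a]:
  a=1: (1, 0, 1578)  [1]
  a=2: (2, 0, 789)  [1]
  a=3: (3, 0, 526)  [1]
  a=4..5: none
  a=6: (6, 0, 263)  [1]
  a=7: (7, -4, 226), (7, 4, 226)  [2]
  a=8..13: none
  a=14: (14, -4, 113), (14, 4, 113)  [2]
  a=15..20: none
  a=21: (21, -18, 79), (21, 18, 79)  [2]
  a=22: none
  a=23: (23, -6, 69), (23, 6, 69)  [2]
  a=24..40: none
  a=41: (41, -24, 42), (41, 24, 42)  [2]
  a=42: none
  a=43: (43, -40, 46), (43, 40, 46)  [2]
  a=44..45: none
Total reduced forms: 1 + 1 + 1 + 1 + 2 + 2 + 2 + 2 + 2 + 2 = 16
h = 16

16


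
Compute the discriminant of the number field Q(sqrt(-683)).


For K = Q(sqrt(d)) with d squarefree: disc(K) = d if d = 1 mod 4, and disc(K) = 4d if d = 2 or 3 mod 4.
Here d = -683, and d mod 4 = 1.
d = 1 mod 4 (O_K = Z[(1+sqrt(d))/2]), so disc(K) = d = -683

-683


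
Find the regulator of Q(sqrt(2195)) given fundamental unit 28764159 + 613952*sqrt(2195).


epsilon = 28764159 + 613952*sqrt(2195)
= 5.7528e+07
R = ln(5.7528e+07)
= 17.8678

17.8678


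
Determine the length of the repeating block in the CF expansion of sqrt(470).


Run the CF algorithm for sqrt(470).
a_0 = floor(sqrt(470)) = 21; set m_0=0, q_0=1.
Recurrence: m' = q*a - m,  q' = (d - m'^2)/q,  a' = floor((a_0 + m')/q').
  step 1: m=21, q=29, a=1
  step 2: m=8, q=14, a=2
  step 3: m=20, q=5, a=8
  step 4: m=20, q=14, a=2
  step 5: m=8, q=29, a=1
  step 6: m=21, q=1, a=42
a_6 = 2*a_0 = 42, so the period closes here.
sqrt(470) = [21; 1, 2, 8, 2, 1, 42]
Period length = 6

6


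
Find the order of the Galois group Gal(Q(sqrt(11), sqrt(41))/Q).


The 2 square roots of distinct primes are multiplicatively independent over Q,
so [K:Q] = 2^2 and Gal(K/Q) is isomorphic to (Z/2Z)^2.
|Gal| = 2^2 = 4

4


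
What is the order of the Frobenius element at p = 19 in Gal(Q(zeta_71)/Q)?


The Frobenius at p in Gal(Q(zeta_n)/Q) = (Z/nZ)* is the class of p, so its order is ord_71(19), the smallest k >= 1 with 19^k = 1 mod 71.
n = 71 = 71, phi(71) = 70; the order divides phi(n).
Divisors of 70: 1, 2, 5, 7, 10, 14, 35, 70
Repeated squaring mod 71: 19^1 = 19, 19^2 = 6, 19^4 = 36, 19^8 = 18, 19^16 = 40, 19^32 = 38, 19^64 = 24
Test divisors in increasing order:
  k=1: 19^1 = 19 mod 71
  k=2: 19^2 = 6 mod 71
  k=5: 19^5 = 36 * 19 = 45 mod 71
  k=7: 19^7 = 36 * 6 * 19 = 57 mod 71
  k=10: 19^10 = 18 * 6 = 37 mod 71
  k=14: 19^14 = 18 * 36 * 6 = 54 mod 71
  k=35: 19^35 = 38 * 6 * 19 = 1 mod 71  <- first divisor giving 1
Order = 35

35


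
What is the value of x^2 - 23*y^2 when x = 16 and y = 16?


x^2 - d*y^2
= 16^2 - 23*16^2
= 256 - 5888
= -5632

-5632


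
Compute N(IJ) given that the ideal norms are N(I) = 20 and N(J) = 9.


N(IJ) = N(I) * N(J)
= 20 * 9
= 180

180


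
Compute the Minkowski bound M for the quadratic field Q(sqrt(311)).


d = 311, d mod 4 = 3, so disc(K) = 4d = 1244; |disc(K)| = 1244
Real quadratic field, so n = 2, s = r2 = 0, r1 = 2
M = (n!/n^n) * (4/pi)^s * sqrt(|disc(K)|) = (2!/2^2) * (4/pi)^0 * sqrt(1244)
= 0.5 * 1.000000 * 35.270384
= 17.6352

17.6352


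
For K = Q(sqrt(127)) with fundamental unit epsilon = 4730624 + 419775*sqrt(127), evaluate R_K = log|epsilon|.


epsilon = 4730624 + 419775*sqrt(127)
= 9.4612e+06
R = ln(9.4612e+06)
= 16.0627

16.0627


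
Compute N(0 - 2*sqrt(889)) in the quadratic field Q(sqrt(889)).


N(a + b*sqrt(d)) = a^2 - d*b^2
= (0)^2 - (889)*(-2)^2
= 0 - 3556
= -3556

-3556


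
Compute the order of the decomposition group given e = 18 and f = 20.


|D_P| = e * f
= 18 * 20
= 360

360


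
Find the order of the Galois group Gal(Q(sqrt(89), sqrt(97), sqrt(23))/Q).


The 3 square roots of distinct primes are multiplicatively independent over Q,
so [K:Q] = 2^3 and Gal(K/Q) is isomorphic to (Z/2Z)^3.
|Gal| = 2^3 = 8

8


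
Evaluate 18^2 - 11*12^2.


x^2 - d*y^2
= 18^2 - 11*12^2
= 324 - 1584
= -1260

-1260


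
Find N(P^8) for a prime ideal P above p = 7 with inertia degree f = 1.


N(P^a) = p^(a*f)
= 7^(8*1)
= 7^8
= 5764801

5764801


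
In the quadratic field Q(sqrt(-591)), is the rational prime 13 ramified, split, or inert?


K = Q(sqrt(-591)). Since d mod 4 = 1, disc(K) = -591.
Check p | disc: -591 mod 13 = 7.
p does not divide disc. Compute Legendre symbol (d/p):
7^((13-1)/2) mod 13 = -1
(d/p) = -1, so p is inert: (p) stays prime with e=1, f=2, g=1.
Therefore p is inert.

inert


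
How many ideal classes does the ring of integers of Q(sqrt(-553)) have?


K = Q(sqrt(-553)). d mod 4 = 3, so D = disc(K) = 4d = -2212
h(K) equals the number of primitive reduced positive-definite forms (a, b, c) = a*x^2 + b*x*y + c*y^2 with b^2 - 4ac = D,
where reduced means |b| <= a <= c, with b >= 0 whenever |b| = a or a = c, and primitive means gcd(a, b, c) = 1.
Reduced forces 3a^2 <= |D| = 2212, so 1 <= a <= 27; b must have the parity of D, and c = (b^2 - D)/(4a) must be an integer >= a.
Enumerate a = 1..27, b in [-a, a]:
  a=1: (1, 0, 553)  [1]
  a=2: (2, 2, 277)  [1]
  a=3..6: none
  a=7: (7, 0, 79)  [1]
  a=8..13: none
  a=14: (14, 14, 43)  [1]
  a=15..16: none
  a=17: (17, -10, 34), (17, 10, 34)  [2]
  a=18: none
  a=19: (19, -12, 31), (19, 12, 31)  [2]
  a=20..27: none
Total reduced forms: 1 + 1 + 1 + 1 + 2 + 2 = 8
h = 8

8


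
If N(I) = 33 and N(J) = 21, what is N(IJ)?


N(IJ) = N(I) * N(J)
= 33 * 21
= 693

693


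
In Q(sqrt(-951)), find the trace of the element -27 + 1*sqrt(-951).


Tr(a + b*sqrt(d)) = (a + b*sqrt(d)) + (a - b*sqrt(d)) = 2a
= 2 * (-27)
= -54

-54


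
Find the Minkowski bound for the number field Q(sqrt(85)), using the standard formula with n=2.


d = 85, d mod 4 = 1, so disc(K) = d = 85; |disc(K)| = 85
Real quadratic field, so n = 2, s = r2 = 0, r1 = 2
M = (n!/n^n) * (4/pi)^s * sqrt(|disc(K)|) = (2!/2^2) * (4/pi)^0 * sqrt(85)
= 0.5 * 1.000000 * 9.219544
= 4.6098

4.6098


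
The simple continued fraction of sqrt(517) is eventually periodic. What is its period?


Run the CF algorithm for sqrt(517).
a_0 = floor(sqrt(517)) = 22; set m_0=0, q_0=1.
Recurrence: m' = q*a - m,  q' = (d - m'^2)/q,  a' = floor((a_0 + m')/q').
  step 1: m=22, q=33, a=1
  step 2: m=11, q=12, a=2
  step 3: m=13, q=29, a=1
  step 4: m=16, q=9, a=4
  step 5: m=20, q=13, a=3
  step 6: m=19, q=12, a=3
  step 7: m=17, q=19, a=2
  step 8: m=21, q=4, a=10
  step 9: m=19, q=39, a=1
  step 10: m=20, q=3, a=14
  step 11: m=22, q=11, a=4
  step 12: m=22, q=3, a=14
  step 13: m=20, q=39, a=1
  step 14: m=19, q=4, a=10
  step 15: m=21, q=19, a=2
  step 16: m=17, q=12, a=3
  step 17: m=19, q=13, a=3
  step 18: m=20, q=9, a=4
  step 19: m=16, q=29, a=1
  step 20: m=13, q=12, a=2
  step 21: m=11, q=33, a=1
  step 22: m=22, q=1, a=44
a_22 = 2*a_0 = 44, so the period closes here.
sqrt(517) = [22; 1, 2, 1, 4, 3, 3, 2, 10, 1, 14, 4, 14, 1, 10, 2, 3, 3, 4, 1, 2, 1, 44]
Period length = 22

22


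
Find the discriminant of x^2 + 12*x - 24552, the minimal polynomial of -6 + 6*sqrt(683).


The element -6 + 6*sqrt(683) has minimal polynomial:
x^2 + 12*x - 24552
Discriminant = (12)^2 - 4*(-24552)
= 144 + 98208
= 98352

98352


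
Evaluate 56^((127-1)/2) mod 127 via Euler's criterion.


p = 127 is prime and the exponent is (p-1)/2 = 63, so by Euler's criterion 56^63 = (56/127) = +1 or -1 mod 127.
Compute by square-and-multiply:
  63 = 32 + 16 + 8 + 4 + 2 + 1 (binary 111111)
  Repeated squaring mod 127: 56^1 = 56, 56^2 = 88, 56^4 = 124, 56^8 = 9, 56^16 = 81, 56^32 = 84
  56^63 = 56^32 * 56^16 * 56^8 * 56^4 * 56^2 * 56^1 = 84 * 81 * 9 * 124 * 88 * 56 mod 127
    84 * 81 = 6804 = 73 mod 127
    73 * 9 = 657 = 22 mod 127
    22 * 124 = 2728 = 61 mod 127
    61 * 88 = 5368 = 34 mod 127
    34 * 56 = 1904 = 126 mod 127
  56^63 = 126 mod 127
Result 126 = p - 1 = -1 mod 127: 56 is a quadratic non-residue mod 127. As a residue in [0, p-1] the value is 126.
56^63 mod 127 = 126

126


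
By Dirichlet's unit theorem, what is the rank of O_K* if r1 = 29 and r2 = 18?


By Dirichlet's unit theorem:
rank = r1 + r2 - 1
= 29 + 18 - 1
= 46

46


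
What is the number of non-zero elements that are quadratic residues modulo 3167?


For prime p, the number of non-zero quadratic residues is (p-1)/2.
= (3167-1)/2
= 1583

1583


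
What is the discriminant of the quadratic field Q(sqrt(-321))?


For K = Q(sqrt(d)) with d squarefree: disc(K) = d if d = 1 mod 4, and disc(K) = 4d if d = 2 or 3 mod 4.
Here d = -321, and d mod 4 = 3.
d = 3 mod 4, not 1 (O_K = Z[sqrt(d)]), so disc(K) = 4d = 4 * (-321) = -1284

-1284


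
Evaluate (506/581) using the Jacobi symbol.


Compute (506/581) via quadratic reciprocity:
  pull out 2: (2/581) = -1  (since 581 mod 8 = 5)
  reciprocity: (253/581) -> +(581/253)
  reduce: (75/253)
  reciprocity: (75/253) -> +(253/75)
  reduce: (28/75)
  pull out 2: (2/75) = -1  (since 75 mod 8 = 3)
  pull out 2: (2/75) = -1  (since 75 mod 8 = 3)
  reciprocity: (7/75) -> -(75/7)
  reduce: (5/7)
  reciprocity: (5/7) -> +(7/5)
  reduce: (2/5)
  pull out 2: (2/5) = -1  (since 5 mod 8 = 5)
  (1/5) = 1
Product of signs = -1

-1


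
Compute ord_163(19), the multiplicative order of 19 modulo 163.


We want ord_163(19), the smallest k >= 1 with 19^k = 1 mod 163.
n = 163 = 163, phi(163) = 162; the order divides phi(n).
Divisors of 162: 1, 2, 3, 6, 9, 18, 27, 54, 81, 162
Repeated squaring mod 163: 19^1 = 19, 19^2 = 35, 19^4 = 84, 19^8 = 47, 19^16 = 90, 19^32 = 113, 19^64 = 55, 19^128 = 91
Test divisors in increasing order:
  k=1: 19^1 = 19 mod 163
  k=2: 19^2 = 35 mod 163
  k=3: 19^3 = 35 * 19 = 13 mod 163
  k=6: 19^6 = 84 * 35 = 6 mod 163
  k=9: 19^9 = 47 * 19 = 78 mod 163
  k=18: 19^18 = 90 * 35 = 53 mod 163
  k=27: 19^27 = 90 * 47 * 35 * 19 = 59 mod 163
  k=54: 19^54 = 113 * 90 * 84 * 35 = 58 mod 163
  k=81: 19^81 = 55 * 90 * 19 = 162 mod 163
  k=162: 19^162 = 91 * 113 * 35 = 1 mod 163  <- first divisor giving 1
Order = 162

162


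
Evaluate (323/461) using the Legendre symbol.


p = 461 is prime, so compute (323/461) with the reciprocity algorithm (Jacobi-symbol steps: pull out 2s via (2/n), flip via reciprocity, reduce):
  reciprocity: (323/461) -> +(461/323)
  reduce: (138/323)
  pull out 2: (2/323) = -1  (since 323 mod 8 = 3)
  reciprocity: (69/323) -> +(323/69)
  reduce: (47/69)
  reciprocity: (47/69) -> +(69/47)
  reduce: (22/47)
  pull out 2: (2/47) = +1  (since 47 mod 8 = 7)
  reciprocity: (11/47) -> -(47/11)
  reduce: (3/11)
  reciprocity: (3/11) -> -(11/3)
  reduce: (2/3)
  pull out 2: (2/3) = -1  (since 3 mod 8 = 3)
  (1/3) = 1
Product of signs = 1
(323/461) = 1

1


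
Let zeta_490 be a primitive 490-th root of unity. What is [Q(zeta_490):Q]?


The degree equals Euler's totient phi(490).
490 = 2 * 5 * 7^2
phi(490) = 168

168


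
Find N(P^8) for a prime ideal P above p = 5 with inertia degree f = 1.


N(P^a) = p^(a*f)
= 5^(8*1)
= 5^8
= 390625

390625


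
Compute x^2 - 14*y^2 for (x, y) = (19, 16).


x^2 - d*y^2
= 19^2 - 14*16^2
= 361 - 3584
= -3223

-3223


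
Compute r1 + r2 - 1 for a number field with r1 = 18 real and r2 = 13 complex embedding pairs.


By Dirichlet's unit theorem:
rank = r1 + r2 - 1
= 18 + 13 - 1
= 30

30


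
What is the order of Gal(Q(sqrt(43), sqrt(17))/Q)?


The 2 square roots of distinct primes are multiplicatively independent over Q,
so [K:Q] = 2^2 and Gal(K/Q) is isomorphic to (Z/2Z)^2.
|Gal| = 2^2 = 4

4


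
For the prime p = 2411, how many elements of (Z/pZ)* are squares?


For prime p, the number of non-zero quadratic residues is (p-1)/2.
= (2411-1)/2
= 1205

1205


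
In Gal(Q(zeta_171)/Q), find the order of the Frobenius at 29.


The Frobenius at p in Gal(Q(zeta_n)/Q) = (Z/nZ)* is the class of p, so its order is ord_171(29), the smallest k >= 1 with 29^k = 1 mod 171.
n = 171 = 3^2 * 19, phi(171) = 108; the order divides phi(n).
Divisors of 108: 1, 2, 3, 4, 6, 9, 12, 18, 27, 36, 54, 108
Repeated squaring mod 171: 29^1 = 29, 29^2 = 157, 29^4 = 25, 29^8 = 112, 29^16 = 61, 29^32 = 130, 29^64 = 142
Test divisors in increasing order:
  k=1: 29^1 = 29 mod 171
  k=2: 29^2 = 157 mod 171
  k=3: 29^3 = 157 * 29 = 107 mod 171
  k=4: 29^4 = 25 mod 171
  k=6: 29^6 = 25 * 157 = 163 mod 171
  k=9: 29^9 = 112 * 29 = 170 mod 171
  k=12: 29^12 = 112 * 25 = 64 mod 171
  k=18: 29^18 = 61 * 157 = 1 mod 171  <- first divisor giving 1
Order = 18

18


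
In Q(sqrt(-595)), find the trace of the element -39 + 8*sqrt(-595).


Tr(a + b*sqrt(d)) = (a + b*sqrt(d)) + (a - b*sqrt(d)) = 2a
= 2 * (-39)
= -78

-78


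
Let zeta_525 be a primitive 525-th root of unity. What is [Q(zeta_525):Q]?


The degree equals Euler's totient phi(525).
525 = 3 * 5^2 * 7
phi(525) = 240

240


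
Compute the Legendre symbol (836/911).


p = 911 is prime, so compute (836/911) with the reciprocity algorithm (Jacobi-symbol steps: pull out 2s via (2/n), flip via reciprocity, reduce):
  pull out 2: (2/911) = +1  (since 911 mod 8 = 7)
  pull out 2: (2/911) = +1  (since 911 mod 8 = 7)
  reciprocity: (209/911) -> +(911/209)
  reduce: (75/209)
  reciprocity: (75/209) -> +(209/75)
  reduce: (59/75)
  reciprocity: (59/75) -> -(75/59)
  reduce: (16/59)
  pull out 2: (2/59) = -1  (since 59 mod 8 = 3)
  pull out 2: (2/59) = -1  (since 59 mod 8 = 3)
  pull out 2: (2/59) = -1  (since 59 mod 8 = 3)
  pull out 2: (2/59) = -1  (since 59 mod 8 = 3)
  (1/59) = 1
Product of signs = -1
(836/911) = -1

-1


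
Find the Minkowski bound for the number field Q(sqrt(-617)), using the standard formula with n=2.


d = -617, d mod 4 = 3, so disc(K) = 4d = -2468; |disc(K)| = 2468
Imaginary quadratic field, so n = 2, s = r2 = 1, r1 = 0
M = (n!/n^n) * (4/pi)^s * sqrt(|disc(K)|) = (2!/2^2) * (4/pi)^1 * sqrt(2468)
= 0.5 * 1.273240 * 49.678969
= 31.6266

31.6266


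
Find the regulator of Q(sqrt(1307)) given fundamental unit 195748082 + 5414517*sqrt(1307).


epsilon = 195748082 + 5414517*sqrt(1307)
= 3.9150e+08
R = ln(3.9150e+08)
= 19.7855

19.7855


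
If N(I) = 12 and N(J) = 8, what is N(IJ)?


N(IJ) = N(I) * N(J)
= 12 * 8
= 96

96


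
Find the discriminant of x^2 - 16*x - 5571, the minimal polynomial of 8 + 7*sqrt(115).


The element 8 + 7*sqrt(115) has minimal polynomial:
x^2 - 16*x - 5571
Discriminant = (-16)^2 - 4*(-5571)
= 256 + 22284
= 22540

22540


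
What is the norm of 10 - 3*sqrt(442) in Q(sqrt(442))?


N(a + b*sqrt(d)) = a^2 - d*b^2
= (10)^2 - (442)*(-3)^2
= 100 - 3978
= -3878

-3878


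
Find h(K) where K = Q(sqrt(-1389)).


K = Q(sqrt(-1389)). d mod 4 = 3, so D = disc(K) = 4d = -5556
h(K) equals the number of primitive reduced positive-definite forms (a, b, c) = a*x^2 + b*x*y + c*y^2 with b^2 - 4ac = D,
where reduced means |b| <= a <= c, with b >= 0 whenever |b| = a or a = c, and primitive means gcd(a, b, c) = 1.
Reduced forces 3a^2 <= |D| = 5556, so 1 <= a <= 43; b must have the parity of D, and c = (b^2 - D)/(4a) must be an integer >= a.
Enumerate a = 1..43, b in [-a, a]:
  a=1: (1, 0, 1389)  [1]
  a=2: (2, 2, 695)  [1]
  a=3: (3, 0, 463)  [1]
  a=4: none
  a=5: (5, -2, 278), (5, 2, 278)  [2]
  a=6: (6, 6, 233)  [1]
  a=7: (7, -4, 199), (7, 4, 199)  [2]
  a=8..9: none
  a=10: (10, -2, 139), (10, 2, 139)  [2]
  a=11..13: none
  a=14: (14, -10, 101), (14, 10, 101)  [2]
  a=15: (15, -12, 95), (15, 12, 95)  [2]
  a=16..18: none
  a=19: (19, -12, 75), (19, 12, 75)  [2]
  a=20: none
  a=21: (21, -18, 70), (21, 18, 70)  [2]
  a=22..24: none
  a=25: (25, -12, 57), (25, 12, 57)  [2]
  a=26..29: none
  a=30: (30, -18, 49), (30, 18, 49)  [2]
  a=31..34: none
  a=35: (35, -32, 47), (35, -18, 42), (35, 18, 42), (35, 32, 47)  [4]
  a=36..37: none
  a=38: (38, -26, 41), (38, 26, 41)  [2]
  a=39..43: none
Total reduced forms: 1 + 1 + 1 + 2 + 1 + 2 + 2 + 2 + 2 + 2 + 2 + 2 + 2 + 4 + 2 = 28
h = 28

28


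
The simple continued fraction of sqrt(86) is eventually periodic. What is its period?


Run the CF algorithm for sqrt(86).
a_0 = floor(sqrt(86)) = 9; set m_0=0, q_0=1.
Recurrence: m' = q*a - m,  q' = (d - m'^2)/q,  a' = floor((a_0 + m')/q').
  step 1: m=9, q=5, a=3
  step 2: m=6, q=10, a=1
  step 3: m=4, q=7, a=1
  step 4: m=3, q=11, a=1
  step 5: m=8, q=2, a=8
  step 6: m=8, q=11, a=1
  step 7: m=3, q=7, a=1
  step 8: m=4, q=10, a=1
  step 9: m=6, q=5, a=3
  step 10: m=9, q=1, a=18
a_10 = 2*a_0 = 18, so the period closes here.
sqrt(86) = [9; 3, 1, 1, 1, 8, 1, 1, 1, 3, 18]
Period length = 10

10


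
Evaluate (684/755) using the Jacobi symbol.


Compute (684/755) via quadratic reciprocity:
  pull out 2: (2/755) = -1  (since 755 mod 8 = 3)
  pull out 2: (2/755) = -1  (since 755 mod 8 = 3)
  reciprocity: (171/755) -> -(755/171)
  reduce: (71/171)
  reciprocity: (71/171) -> -(171/71)
  reduce: (29/71)
  reciprocity: (29/71) -> +(71/29)
  reduce: (13/29)
  reciprocity: (13/29) -> +(29/13)
  reduce: (3/13)
  reciprocity: (3/13) -> +(13/3)
  reduce: (1/3)
  (1/3) = 1
Product of signs = 1

1


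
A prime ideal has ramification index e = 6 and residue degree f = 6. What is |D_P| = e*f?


|D_P| = e * f
= 6 * 6
= 36

36


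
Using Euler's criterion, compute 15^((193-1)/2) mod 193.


p = 193 is prime and the exponent is (p-1)/2 = 96, so by Euler's criterion 15^96 = (15/193) = +1 or -1 mod 193.
Compute by square-and-multiply:
  96 = 64 + 32 (binary 1100000)
  Repeated squaring mod 193: 15^1 = 15, 15^2 = 32, 15^4 = 59, 15^8 = 7, 15^16 = 49, 15^32 = 85, 15^64 = 84
  15^96 = 15^64 * 15^32 = 84 * 85 mod 193
    84 * 85 = 7140 = 192 mod 193
  15^96 = 192 mod 193
Result 192 = p - 1 = -1 mod 193: 15 is a quadratic non-residue mod 193. As a residue in [0, p-1] the value is 192.
15^96 mod 193 = 192

192


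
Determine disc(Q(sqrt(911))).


For K = Q(sqrt(d)) with d squarefree: disc(K) = d if d = 1 mod 4, and disc(K) = 4d if d = 2 or 3 mod 4.
Here d = 911, and d mod 4 = 3.
d = 3 mod 4, not 1 (O_K = Z[sqrt(d)]), so disc(K) = 4d = 4 * (911) = 3644

3644


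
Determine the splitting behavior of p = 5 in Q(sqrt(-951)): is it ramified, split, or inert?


K = Q(sqrt(-951)). Since d mod 4 = 1, disc(K) = -951.
Check p | disc: -951 mod 5 = 4.
p does not divide disc. Compute Legendre symbol (d/p):
4^((5-1)/2) mod 5 = 1
(d/p) = 1, so p splits: (p) = P*P' with e=1, f=1, g=2.
Therefore p is split.

split


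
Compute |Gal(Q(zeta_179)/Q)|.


|Gal(Q(zeta_179)/Q)| = phi(179)
= 178

178


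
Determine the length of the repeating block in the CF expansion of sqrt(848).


Run the CF algorithm for sqrt(848).
a_0 = floor(sqrt(848)) = 29; set m_0=0, q_0=1.
Recurrence: m' = q*a - m,  q' = (d - m'^2)/q,  a' = floor((a_0 + m')/q').
  step 1: m=29, q=7, a=8
  step 2: m=27, q=17, a=3
  step 3: m=24, q=16, a=3
  step 4: m=24, q=17, a=3
  step 5: m=27, q=7, a=8
  step 6: m=29, q=1, a=58
a_6 = 2*a_0 = 58, so the period closes here.
sqrt(848) = [29; 8, 3, 3, 3, 8, 58]
Period length = 6

6


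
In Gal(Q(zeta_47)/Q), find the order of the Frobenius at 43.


The Frobenius at p in Gal(Q(zeta_n)/Q) = (Z/nZ)* is the class of p, so its order is ord_47(43), the smallest k >= 1 with 43^k = 1 mod 47.
n = 47 = 47, phi(47) = 46; the order divides phi(n).
Divisors of 46: 1, 2, 23, 46
Repeated squaring mod 47: 43^1 = 43, 43^2 = 16, 43^4 = 21, 43^8 = 18, 43^16 = 42, 43^32 = 25
Test divisors in increasing order:
  k=1: 43^1 = 43 mod 47
  k=2: 43^2 = 16 mod 47
  k=23: 43^23 = 42 * 21 * 16 * 43 = 46 mod 47
  k=46: 43^46 = 25 * 18 * 21 * 16 = 1 mod 47  <- first divisor giving 1
Order = 46

46


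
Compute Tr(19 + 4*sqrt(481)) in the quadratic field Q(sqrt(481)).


Tr(a + b*sqrt(d)) = (a + b*sqrt(d)) + (a - b*sqrt(d)) = 2a
= 2 * (19)
= 38

38


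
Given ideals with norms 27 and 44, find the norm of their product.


N(IJ) = N(I) * N(J)
= 27 * 44
= 1188

1188


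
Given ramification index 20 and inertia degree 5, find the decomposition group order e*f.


|D_P| = e * f
= 20 * 5
= 100

100


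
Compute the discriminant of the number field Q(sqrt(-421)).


For K = Q(sqrt(d)) with d squarefree: disc(K) = d if d = 1 mod 4, and disc(K) = 4d if d = 2 or 3 mod 4.
Here d = -421, and d mod 4 = 3.
d = 3 mod 4, not 1 (O_K = Z[sqrt(d)]), so disc(K) = 4d = 4 * (-421) = -1684

-1684


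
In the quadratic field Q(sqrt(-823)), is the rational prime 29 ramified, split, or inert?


K = Q(sqrt(-823)). Since d mod 4 = 1, disc(K) = -823.
Check p | disc: -823 mod 29 = 18.
p does not divide disc. Compute Legendre symbol (d/p):
18^((29-1)/2) mod 29 = -1
(d/p) = -1, so p is inert: (p) stays prime with e=1, f=2, g=1.
Therefore p is inert.

inert


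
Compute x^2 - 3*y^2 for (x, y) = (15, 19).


x^2 - d*y^2
= 15^2 - 3*19^2
= 225 - 1083
= -858

-858


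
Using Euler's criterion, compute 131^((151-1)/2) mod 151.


p = 151 is prime and the exponent is (p-1)/2 = 75, so by Euler's criterion 131^75 = (131/151) = +1 or -1 mod 151.
Compute by square-and-multiply:
  75 = 64 + 8 + 2 + 1 (binary 1001011)
  Repeated squaring mod 151: 131^1 = 131, 131^2 = 98, 131^4 = 91, 131^8 = 127, 131^16 = 123, 131^32 = 29, 131^64 = 86
  131^75 = 131^64 * 131^8 * 131^2 * 131^1 = 86 * 127 * 98 * 131 mod 151
    86 * 127 = 10922 = 50 mod 151
    50 * 98 = 4900 = 68 mod 151
    68 * 131 = 8908 = 150 mod 151
  131^75 = 150 mod 151
Result 150 = p - 1 = -1 mod 151: 131 is a quadratic non-residue mod 151. As a residue in [0, p-1] the value is 150.
131^75 mod 151 = 150

150


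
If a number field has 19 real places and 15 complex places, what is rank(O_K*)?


By Dirichlet's unit theorem:
rank = r1 + r2 - 1
= 19 + 15 - 1
= 33

33


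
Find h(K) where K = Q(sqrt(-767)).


K = Q(sqrt(-767)). d mod 4 = 1, so D = disc(K) = d = -767
h(K) equals the number of primitive reduced positive-definite forms (a, b, c) = a*x^2 + b*x*y + c*y^2 with b^2 - 4ac = D,
where reduced means |b| <= a <= c, with b >= 0 whenever |b| = a or a = c, and primitive means gcd(a, b, c) = 1.
Reduced forces 3a^2 <= |D| = 767, so 1 <= a <= 15; b must have the parity of D, and c = (b^2 - D)/(4a) must be an integer >= a.
Enumerate a = 1..15, b in [-a, a]:
  a=1: (1, 1, 192)  [1]
  a=2: (2, -1, 96), (2, 1, 96)  [2]
  a=3: (3, -1, 64), (3, 1, 64)  [2]
  a=4: (4, -1, 48), (4, 1, 48)  [2]
  a=5: none
  a=6: (6, -5, 33), (6, -1, 32), (6, 1, 32), (6, 5, 33)  [4]
  a=7: none
  a=8: (8, -1, 24), (8, 1, 24)  [2]
  a=9: (9, -5, 22), (9, 5, 22)  [2]
  a=10: none
  a=11: (11, -5, 18), (11, 5, 18)  [2]
  a=12: (12, -7, 17), (12, -1, 16), (12, 1, 16), (12, 7, 17)  [4]
  a=13: (13, 13, 18)  [1]
  a=14..15: none
Total reduced forms: 1 + 2 + 2 + 2 + 4 + 2 + 2 + 2 + 4 + 1 = 22
h = 22

22


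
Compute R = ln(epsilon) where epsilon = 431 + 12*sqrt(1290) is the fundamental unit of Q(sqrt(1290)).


epsilon = 431 + 12*sqrt(1290)
= 861.9988
R = ln(861.9988)
= 6.7593

6.7593


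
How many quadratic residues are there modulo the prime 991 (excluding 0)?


For prime p, the number of non-zero quadratic residues is (p-1)/2.
= (991-1)/2
= 495

495
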